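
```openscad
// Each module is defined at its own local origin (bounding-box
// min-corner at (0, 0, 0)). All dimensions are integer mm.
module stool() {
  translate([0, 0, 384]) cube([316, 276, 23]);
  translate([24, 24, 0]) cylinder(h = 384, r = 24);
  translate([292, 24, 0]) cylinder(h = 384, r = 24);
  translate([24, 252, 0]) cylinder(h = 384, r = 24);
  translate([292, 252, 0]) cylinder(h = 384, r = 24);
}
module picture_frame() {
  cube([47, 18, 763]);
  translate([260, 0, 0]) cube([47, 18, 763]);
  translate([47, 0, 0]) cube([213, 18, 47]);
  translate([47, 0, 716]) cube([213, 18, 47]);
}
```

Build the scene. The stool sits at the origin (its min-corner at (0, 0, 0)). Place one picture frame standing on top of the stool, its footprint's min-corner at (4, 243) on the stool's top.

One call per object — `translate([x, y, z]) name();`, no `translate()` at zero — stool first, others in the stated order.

stool();
translate([4, 243, 407]) picture_frame();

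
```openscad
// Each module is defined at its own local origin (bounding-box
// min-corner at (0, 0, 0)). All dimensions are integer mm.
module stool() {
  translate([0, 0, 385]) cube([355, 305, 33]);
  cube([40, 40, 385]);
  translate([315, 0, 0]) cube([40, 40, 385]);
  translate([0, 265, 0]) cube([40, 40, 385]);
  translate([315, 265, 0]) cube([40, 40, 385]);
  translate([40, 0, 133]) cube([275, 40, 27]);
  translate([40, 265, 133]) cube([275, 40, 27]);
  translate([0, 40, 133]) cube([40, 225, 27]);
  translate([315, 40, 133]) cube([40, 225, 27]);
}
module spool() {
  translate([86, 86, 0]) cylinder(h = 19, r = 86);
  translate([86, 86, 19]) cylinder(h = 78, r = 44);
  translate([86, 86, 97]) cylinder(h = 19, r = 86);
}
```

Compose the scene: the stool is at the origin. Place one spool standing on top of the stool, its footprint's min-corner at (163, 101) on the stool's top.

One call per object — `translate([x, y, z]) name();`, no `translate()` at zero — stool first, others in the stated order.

stool();
translate([163, 101, 418]) spool();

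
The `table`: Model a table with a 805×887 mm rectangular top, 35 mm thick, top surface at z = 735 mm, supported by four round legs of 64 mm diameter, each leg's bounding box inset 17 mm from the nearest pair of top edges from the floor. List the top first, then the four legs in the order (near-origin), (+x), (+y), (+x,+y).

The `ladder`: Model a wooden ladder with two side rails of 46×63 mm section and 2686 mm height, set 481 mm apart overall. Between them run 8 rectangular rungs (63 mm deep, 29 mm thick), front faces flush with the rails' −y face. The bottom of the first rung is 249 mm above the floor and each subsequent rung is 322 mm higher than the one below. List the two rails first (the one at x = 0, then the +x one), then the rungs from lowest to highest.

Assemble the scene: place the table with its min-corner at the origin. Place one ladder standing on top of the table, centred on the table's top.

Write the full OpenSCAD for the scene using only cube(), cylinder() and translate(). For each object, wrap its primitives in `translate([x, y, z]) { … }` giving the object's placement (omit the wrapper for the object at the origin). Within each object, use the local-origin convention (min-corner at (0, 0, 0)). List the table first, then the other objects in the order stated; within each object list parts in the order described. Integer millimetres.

translate([0, 0, 700]) cube([805, 887, 35]);
translate([49, 49, 0]) cylinder(h = 700, r = 32);
translate([756, 49, 0]) cylinder(h = 700, r = 32);
translate([49, 838, 0]) cylinder(h = 700, r = 32);
translate([756, 838, 0]) cylinder(h = 700, r = 32);
translate([162, 412, 735]) {
  cube([46, 63, 2686]);
  translate([435, 0, 0]) cube([46, 63, 2686]);
  translate([46, 0, 249]) cube([389, 63, 29]);
  translate([46, 0, 571]) cube([389, 63, 29]);
  translate([46, 0, 893]) cube([389, 63, 29]);
  translate([46, 0, 1215]) cube([389, 63, 29]);
  translate([46, 0, 1537]) cube([389, 63, 29]);
  translate([46, 0, 1859]) cube([389, 63, 29]);
  translate([46, 0, 2181]) cube([389, 63, 29]);
  translate([46, 0, 2503]) cube([389, 63, 29]);
}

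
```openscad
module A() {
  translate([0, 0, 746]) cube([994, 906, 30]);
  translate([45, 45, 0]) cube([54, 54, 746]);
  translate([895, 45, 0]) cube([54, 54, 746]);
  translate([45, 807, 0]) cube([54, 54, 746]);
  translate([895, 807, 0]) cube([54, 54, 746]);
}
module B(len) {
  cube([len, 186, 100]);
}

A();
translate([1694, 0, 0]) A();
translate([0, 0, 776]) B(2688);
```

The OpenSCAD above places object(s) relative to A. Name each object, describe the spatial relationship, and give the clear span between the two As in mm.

A is a table. B is a beam. A beam spans the tops of two tables. The clear span between the two tables is 700 mm.

Second table starts at x = 1694; first ends at x = 994; clear span = 1694 − 994 = 700 mm.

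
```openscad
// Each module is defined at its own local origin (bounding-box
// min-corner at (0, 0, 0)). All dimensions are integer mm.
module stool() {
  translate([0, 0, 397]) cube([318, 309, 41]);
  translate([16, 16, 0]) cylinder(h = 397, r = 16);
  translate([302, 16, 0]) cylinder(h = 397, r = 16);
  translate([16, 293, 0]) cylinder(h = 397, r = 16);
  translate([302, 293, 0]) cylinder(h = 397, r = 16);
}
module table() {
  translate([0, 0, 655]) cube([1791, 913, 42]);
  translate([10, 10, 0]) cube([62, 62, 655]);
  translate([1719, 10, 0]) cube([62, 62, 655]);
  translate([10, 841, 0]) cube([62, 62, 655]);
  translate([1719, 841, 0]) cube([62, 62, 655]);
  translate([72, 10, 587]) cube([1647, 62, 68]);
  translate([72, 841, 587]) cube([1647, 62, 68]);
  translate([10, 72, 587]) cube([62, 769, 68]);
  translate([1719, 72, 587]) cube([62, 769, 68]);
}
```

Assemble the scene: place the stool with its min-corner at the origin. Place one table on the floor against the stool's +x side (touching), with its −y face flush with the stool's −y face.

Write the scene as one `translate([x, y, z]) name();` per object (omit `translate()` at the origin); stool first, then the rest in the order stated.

stool();
translate([318, 0, 0]) table();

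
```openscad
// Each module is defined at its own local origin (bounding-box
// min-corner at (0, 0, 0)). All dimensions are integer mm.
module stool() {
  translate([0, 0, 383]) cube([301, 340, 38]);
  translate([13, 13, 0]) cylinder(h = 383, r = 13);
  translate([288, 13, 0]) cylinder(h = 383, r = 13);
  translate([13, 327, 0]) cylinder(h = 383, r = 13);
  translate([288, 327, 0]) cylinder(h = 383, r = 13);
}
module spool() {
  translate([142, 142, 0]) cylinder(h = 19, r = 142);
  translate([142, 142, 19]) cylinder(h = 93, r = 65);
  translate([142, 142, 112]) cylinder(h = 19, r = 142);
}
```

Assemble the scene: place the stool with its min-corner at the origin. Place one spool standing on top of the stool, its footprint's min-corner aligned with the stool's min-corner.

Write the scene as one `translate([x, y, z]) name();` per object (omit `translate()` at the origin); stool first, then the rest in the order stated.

stool();
translate([0, 0, 421]) spool();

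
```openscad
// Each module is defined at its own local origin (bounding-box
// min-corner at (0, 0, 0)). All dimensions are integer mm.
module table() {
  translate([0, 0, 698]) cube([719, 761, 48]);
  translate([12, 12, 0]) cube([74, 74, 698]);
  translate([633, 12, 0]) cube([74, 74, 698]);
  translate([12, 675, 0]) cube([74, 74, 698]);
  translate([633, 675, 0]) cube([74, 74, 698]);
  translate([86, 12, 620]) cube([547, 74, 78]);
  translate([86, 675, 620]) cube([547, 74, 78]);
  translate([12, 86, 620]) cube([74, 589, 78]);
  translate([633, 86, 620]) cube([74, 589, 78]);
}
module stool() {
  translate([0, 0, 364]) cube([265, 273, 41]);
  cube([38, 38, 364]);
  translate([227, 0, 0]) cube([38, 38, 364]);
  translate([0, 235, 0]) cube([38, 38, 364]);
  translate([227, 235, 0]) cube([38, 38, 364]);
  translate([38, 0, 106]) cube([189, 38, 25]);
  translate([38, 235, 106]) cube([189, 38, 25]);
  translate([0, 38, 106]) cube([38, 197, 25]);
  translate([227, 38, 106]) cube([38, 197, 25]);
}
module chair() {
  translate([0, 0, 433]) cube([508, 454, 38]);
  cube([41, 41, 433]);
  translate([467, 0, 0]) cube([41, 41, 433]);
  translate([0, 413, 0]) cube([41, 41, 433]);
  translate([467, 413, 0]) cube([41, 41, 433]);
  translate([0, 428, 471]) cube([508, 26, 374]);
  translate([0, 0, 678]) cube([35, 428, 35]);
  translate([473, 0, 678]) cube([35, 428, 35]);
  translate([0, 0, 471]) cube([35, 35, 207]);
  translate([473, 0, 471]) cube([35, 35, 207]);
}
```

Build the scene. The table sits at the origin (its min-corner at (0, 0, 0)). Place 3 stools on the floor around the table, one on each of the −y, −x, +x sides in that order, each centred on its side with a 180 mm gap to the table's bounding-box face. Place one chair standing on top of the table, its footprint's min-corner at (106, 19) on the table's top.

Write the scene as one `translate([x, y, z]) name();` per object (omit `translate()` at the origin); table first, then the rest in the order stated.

table();
translate([227, -453, 0]) stool();
translate([-445, 244, 0]) stool();
translate([899, 244, 0]) stool();
translate([106, 19, 746]) chair();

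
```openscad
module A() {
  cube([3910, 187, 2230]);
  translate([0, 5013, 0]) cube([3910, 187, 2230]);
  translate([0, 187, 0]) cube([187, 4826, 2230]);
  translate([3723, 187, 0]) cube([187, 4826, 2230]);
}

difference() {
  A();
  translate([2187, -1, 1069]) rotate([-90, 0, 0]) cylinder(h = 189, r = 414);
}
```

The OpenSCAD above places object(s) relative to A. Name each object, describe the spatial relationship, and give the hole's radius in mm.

The subtracted cylinder has r = 414 mm.

A is a house frame. The house frame has a circular hole through its front wall. The hole's radius is 414 mm.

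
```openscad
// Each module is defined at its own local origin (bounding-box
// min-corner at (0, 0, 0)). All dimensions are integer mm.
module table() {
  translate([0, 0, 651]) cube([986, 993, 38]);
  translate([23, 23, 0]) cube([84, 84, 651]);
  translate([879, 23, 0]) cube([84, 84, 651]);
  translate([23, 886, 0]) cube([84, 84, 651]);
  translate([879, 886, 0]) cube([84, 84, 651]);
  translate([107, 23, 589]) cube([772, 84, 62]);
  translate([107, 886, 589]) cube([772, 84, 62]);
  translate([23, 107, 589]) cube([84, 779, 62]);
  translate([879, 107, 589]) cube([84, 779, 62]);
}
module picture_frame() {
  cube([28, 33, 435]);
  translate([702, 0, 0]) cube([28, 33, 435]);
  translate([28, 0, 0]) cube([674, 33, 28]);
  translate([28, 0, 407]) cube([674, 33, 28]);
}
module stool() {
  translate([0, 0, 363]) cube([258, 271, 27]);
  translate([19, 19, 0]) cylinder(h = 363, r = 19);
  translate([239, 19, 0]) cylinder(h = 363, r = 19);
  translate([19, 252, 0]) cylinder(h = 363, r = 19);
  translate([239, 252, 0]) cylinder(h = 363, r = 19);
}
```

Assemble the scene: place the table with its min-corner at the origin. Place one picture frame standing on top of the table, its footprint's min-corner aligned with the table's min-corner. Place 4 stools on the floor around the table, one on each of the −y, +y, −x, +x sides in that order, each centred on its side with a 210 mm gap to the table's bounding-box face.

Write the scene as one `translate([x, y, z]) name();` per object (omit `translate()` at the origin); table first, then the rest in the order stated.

table();
translate([0, 0, 689]) picture_frame();
translate([364, -481, 0]) stool();
translate([364, 1203, 0]) stool();
translate([-468, 361, 0]) stool();
translate([1196, 361, 0]) stool();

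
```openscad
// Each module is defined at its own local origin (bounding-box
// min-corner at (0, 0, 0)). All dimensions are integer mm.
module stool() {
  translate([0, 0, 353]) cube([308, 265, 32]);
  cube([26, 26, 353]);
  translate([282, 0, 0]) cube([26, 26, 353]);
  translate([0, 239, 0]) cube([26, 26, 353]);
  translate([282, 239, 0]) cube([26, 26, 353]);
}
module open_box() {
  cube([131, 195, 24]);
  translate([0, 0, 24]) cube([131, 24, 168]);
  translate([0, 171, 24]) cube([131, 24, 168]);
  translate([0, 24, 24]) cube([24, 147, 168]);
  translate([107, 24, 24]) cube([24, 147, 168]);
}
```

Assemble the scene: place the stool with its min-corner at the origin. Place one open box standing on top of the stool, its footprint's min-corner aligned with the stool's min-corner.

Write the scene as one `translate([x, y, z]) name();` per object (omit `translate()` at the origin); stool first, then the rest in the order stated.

stool();
translate([0, 0, 385]) open_box();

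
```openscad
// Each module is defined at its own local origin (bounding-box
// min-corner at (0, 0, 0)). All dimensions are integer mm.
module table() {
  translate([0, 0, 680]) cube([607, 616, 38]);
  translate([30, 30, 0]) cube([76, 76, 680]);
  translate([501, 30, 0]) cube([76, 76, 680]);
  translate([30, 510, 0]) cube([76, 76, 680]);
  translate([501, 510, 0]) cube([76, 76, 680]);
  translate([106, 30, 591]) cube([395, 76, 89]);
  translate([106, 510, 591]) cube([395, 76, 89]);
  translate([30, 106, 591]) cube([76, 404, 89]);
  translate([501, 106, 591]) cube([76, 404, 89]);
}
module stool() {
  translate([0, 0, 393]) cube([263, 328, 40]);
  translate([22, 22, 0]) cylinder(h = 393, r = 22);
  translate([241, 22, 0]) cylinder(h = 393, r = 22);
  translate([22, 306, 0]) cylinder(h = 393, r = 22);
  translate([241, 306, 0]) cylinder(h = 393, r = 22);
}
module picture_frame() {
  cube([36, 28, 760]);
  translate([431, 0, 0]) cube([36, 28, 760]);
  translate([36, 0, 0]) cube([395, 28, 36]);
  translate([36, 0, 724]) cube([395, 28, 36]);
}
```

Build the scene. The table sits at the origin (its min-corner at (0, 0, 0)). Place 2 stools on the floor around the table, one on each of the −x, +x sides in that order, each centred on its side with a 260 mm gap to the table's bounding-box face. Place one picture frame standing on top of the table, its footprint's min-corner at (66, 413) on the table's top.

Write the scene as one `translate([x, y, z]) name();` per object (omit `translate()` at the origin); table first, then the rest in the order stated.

table();
translate([-523, 144, 0]) stool();
translate([867, 144, 0]) stool();
translate([66, 413, 718]) picture_frame();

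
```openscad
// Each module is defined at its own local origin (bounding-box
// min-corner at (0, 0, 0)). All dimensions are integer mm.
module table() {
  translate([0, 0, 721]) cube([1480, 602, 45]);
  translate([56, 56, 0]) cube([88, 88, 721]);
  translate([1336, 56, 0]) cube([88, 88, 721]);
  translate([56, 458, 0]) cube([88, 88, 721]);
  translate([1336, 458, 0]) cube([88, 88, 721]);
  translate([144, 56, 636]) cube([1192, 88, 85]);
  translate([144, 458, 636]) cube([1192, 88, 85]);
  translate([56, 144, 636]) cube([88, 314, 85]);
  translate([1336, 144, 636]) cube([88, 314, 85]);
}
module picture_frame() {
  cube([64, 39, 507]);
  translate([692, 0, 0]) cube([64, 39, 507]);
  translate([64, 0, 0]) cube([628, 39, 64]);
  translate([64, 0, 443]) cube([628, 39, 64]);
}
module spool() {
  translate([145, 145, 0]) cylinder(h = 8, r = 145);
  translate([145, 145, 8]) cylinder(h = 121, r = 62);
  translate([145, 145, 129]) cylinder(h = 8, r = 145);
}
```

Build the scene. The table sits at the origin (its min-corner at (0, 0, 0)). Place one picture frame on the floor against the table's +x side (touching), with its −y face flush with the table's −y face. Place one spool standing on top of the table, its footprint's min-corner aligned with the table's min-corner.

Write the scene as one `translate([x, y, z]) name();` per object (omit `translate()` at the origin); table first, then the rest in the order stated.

table();
translate([1480, 0, 0]) picture_frame();
translate([0, 0, 766]) spool();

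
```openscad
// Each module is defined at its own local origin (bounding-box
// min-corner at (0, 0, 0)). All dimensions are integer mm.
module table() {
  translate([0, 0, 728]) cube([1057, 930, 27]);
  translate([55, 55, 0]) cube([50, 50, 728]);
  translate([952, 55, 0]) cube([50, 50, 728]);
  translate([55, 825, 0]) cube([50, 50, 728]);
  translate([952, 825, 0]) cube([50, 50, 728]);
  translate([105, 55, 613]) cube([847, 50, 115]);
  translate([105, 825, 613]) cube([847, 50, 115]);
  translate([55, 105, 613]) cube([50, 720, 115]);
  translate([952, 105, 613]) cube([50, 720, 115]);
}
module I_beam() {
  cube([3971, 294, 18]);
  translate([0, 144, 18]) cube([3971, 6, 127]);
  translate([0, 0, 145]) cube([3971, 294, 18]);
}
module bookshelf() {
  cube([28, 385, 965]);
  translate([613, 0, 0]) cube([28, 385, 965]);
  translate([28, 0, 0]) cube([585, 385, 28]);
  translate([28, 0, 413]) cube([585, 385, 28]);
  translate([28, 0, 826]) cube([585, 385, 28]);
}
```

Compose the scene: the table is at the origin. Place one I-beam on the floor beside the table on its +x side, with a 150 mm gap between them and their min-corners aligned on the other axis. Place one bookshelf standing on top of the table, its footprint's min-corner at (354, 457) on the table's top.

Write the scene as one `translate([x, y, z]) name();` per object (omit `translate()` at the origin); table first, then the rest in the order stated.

table();
translate([1207, 0, 0]) I_beam();
translate([354, 457, 755]) bookshelf();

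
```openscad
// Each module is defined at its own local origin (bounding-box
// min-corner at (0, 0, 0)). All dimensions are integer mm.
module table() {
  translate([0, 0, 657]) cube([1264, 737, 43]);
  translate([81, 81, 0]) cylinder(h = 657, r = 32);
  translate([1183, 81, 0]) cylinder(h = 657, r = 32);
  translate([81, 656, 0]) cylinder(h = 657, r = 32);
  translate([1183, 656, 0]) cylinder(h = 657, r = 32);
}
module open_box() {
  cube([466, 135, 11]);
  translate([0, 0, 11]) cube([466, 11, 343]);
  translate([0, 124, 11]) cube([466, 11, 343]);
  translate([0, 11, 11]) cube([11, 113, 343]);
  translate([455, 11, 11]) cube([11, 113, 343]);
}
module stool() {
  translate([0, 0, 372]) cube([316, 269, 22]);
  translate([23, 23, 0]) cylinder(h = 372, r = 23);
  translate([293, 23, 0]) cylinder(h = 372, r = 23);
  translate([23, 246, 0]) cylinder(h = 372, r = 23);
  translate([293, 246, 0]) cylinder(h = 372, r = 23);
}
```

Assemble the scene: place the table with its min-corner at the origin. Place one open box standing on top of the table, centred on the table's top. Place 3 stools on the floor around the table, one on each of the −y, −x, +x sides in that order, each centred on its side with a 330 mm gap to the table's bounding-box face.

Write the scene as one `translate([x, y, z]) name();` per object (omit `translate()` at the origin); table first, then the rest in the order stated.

table();
translate([399, 301, 700]) open_box();
translate([474, -599, 0]) stool();
translate([-646, 234, 0]) stool();
translate([1594, 234, 0]) stool();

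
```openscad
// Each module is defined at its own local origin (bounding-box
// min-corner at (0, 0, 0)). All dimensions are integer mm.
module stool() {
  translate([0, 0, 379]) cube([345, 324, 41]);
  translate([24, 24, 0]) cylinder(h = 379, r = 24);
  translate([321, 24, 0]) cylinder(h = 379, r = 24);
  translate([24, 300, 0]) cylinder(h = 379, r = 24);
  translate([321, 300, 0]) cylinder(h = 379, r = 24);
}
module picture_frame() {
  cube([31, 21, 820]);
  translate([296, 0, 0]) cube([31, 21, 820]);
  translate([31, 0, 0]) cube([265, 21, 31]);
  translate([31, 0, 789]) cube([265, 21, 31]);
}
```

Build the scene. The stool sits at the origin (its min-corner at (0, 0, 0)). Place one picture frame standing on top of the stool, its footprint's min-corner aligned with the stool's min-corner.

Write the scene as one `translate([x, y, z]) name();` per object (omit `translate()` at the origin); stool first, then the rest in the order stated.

stool();
translate([0, 0, 420]) picture_frame();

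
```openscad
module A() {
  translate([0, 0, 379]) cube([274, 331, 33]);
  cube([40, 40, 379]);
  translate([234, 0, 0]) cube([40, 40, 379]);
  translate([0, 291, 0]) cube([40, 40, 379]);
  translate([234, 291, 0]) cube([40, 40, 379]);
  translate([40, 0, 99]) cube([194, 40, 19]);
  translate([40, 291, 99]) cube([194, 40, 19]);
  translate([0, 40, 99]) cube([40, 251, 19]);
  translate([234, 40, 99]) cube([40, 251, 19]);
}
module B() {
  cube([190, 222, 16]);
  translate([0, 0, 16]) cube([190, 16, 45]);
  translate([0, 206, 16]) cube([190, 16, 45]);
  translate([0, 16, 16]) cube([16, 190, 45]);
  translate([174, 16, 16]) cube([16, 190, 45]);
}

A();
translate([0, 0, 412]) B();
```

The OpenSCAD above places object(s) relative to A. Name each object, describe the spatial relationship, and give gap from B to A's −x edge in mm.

A is a stool. B is an open box. The open box is on top of the stool. The gap from the open box to the stool's −x edge is 0 mm.

The open box's min-x is at 0; the stool's min-x is 0; gap = 0 mm.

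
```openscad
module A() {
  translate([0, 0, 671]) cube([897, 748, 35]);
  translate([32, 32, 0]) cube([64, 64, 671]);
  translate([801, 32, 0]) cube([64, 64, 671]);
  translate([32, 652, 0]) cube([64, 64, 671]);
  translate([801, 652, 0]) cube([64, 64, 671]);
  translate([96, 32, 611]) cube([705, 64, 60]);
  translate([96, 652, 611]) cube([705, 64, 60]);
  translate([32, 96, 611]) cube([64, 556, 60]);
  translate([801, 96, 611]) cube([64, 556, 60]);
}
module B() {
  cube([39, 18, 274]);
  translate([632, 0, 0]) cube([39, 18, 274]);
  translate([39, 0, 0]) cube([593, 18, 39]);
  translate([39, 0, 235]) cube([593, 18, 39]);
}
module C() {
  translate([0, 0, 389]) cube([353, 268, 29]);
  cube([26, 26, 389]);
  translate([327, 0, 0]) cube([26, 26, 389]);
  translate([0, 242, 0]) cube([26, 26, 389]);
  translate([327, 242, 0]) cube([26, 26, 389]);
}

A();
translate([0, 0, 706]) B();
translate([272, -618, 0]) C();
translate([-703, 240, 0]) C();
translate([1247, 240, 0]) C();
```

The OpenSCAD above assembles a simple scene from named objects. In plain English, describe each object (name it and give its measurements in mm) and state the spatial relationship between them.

A is a table with a 897×748 mm rectangular top, 35 mm thick, top surface at z = 706 mm, supported by four 64×64 mm square legs, each inset 32 mm from the nearest pair of top edges, running from the floor. Four apron rails, 64 mm thick and 60 mm tall, run between adjacent legs with their top edges flush with the underside of the top and their outer faces flush with the legs' outer faces.

B is a rectangular picture frame lying in the x–z plane (depth along y). The opening is 593 mm wide (x) by 196 mm tall (z), surrounded by a border 39 mm wide on all four sides. The frame is 18 mm deep and is made of two full-height vertical stiles with two horizontal rails fitted between them.

C is a four-legged stool. The seat is 353×268 mm, 29 mm thick, top at z = 418 mm. It stands on four square legs, each 26×26 mm in cross-section, from z = 0 to the seat underside, each flush with a corner of the seat.

The picture frame is on top of the table. Three stools sit around the table at the −y, −x, +x sides.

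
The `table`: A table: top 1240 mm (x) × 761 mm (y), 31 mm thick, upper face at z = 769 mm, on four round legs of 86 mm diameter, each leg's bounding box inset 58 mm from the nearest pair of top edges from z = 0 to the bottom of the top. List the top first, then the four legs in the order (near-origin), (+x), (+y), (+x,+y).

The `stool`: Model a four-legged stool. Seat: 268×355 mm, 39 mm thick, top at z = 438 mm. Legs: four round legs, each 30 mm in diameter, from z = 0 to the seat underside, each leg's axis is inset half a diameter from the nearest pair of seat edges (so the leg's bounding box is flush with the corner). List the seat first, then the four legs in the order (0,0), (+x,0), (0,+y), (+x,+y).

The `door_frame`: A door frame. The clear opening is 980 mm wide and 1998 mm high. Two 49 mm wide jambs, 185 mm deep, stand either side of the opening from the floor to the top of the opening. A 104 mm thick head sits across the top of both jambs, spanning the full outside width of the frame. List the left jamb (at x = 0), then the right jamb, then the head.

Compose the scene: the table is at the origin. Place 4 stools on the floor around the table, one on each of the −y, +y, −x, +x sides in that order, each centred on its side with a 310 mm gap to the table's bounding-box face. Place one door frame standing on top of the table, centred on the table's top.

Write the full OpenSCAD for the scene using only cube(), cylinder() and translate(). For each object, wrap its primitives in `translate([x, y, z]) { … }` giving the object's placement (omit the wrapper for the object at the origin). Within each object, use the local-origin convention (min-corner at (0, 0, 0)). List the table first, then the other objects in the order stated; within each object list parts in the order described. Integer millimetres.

translate([0, 0, 738]) cube([1240, 761, 31]);
translate([101, 101, 0]) cylinder(h = 738, r = 43);
translate([1139, 101, 0]) cylinder(h = 738, r = 43);
translate([101, 660, 0]) cylinder(h = 738, r = 43);
translate([1139, 660, 0]) cylinder(h = 738, r = 43);
translate([486, -665, 0]) {
  translate([0, 0, 399]) cube([268, 355, 39]);
  translate([15, 15, 0]) cylinder(h = 399, r = 15);
  translate([253, 15, 0]) cylinder(h = 399, r = 15);
  translate([15, 340, 0]) cylinder(h = 399, r = 15);
  translate([253, 340, 0]) cylinder(h = 399, r = 15);
}
translate([486, 1071, 0]) {
  translate([0, 0, 399]) cube([268, 355, 39]);
  translate([15, 15, 0]) cylinder(h = 399, r = 15);
  translate([253, 15, 0]) cylinder(h = 399, r = 15);
  translate([15, 340, 0]) cylinder(h = 399, r = 15);
  translate([253, 340, 0]) cylinder(h = 399, r = 15);
}
translate([-578, 203, 0]) {
  translate([0, 0, 399]) cube([268, 355, 39]);
  translate([15, 15, 0]) cylinder(h = 399, r = 15);
  translate([253, 15, 0]) cylinder(h = 399, r = 15);
  translate([15, 340, 0]) cylinder(h = 399, r = 15);
  translate([253, 340, 0]) cylinder(h = 399, r = 15);
}
translate([1550, 203, 0]) {
  translate([0, 0, 399]) cube([268, 355, 39]);
  translate([15, 15, 0]) cylinder(h = 399, r = 15);
  translate([253, 15, 0]) cylinder(h = 399, r = 15);
  translate([15, 340, 0]) cylinder(h = 399, r = 15);
  translate([253, 340, 0]) cylinder(h = 399, r = 15);
}
translate([81, 288, 769]) {
  cube([49, 185, 1998]);
  translate([1029, 0, 0]) cube([49, 185, 1998]);
  translate([0, 0, 1998]) cube([1078, 185, 104]);
}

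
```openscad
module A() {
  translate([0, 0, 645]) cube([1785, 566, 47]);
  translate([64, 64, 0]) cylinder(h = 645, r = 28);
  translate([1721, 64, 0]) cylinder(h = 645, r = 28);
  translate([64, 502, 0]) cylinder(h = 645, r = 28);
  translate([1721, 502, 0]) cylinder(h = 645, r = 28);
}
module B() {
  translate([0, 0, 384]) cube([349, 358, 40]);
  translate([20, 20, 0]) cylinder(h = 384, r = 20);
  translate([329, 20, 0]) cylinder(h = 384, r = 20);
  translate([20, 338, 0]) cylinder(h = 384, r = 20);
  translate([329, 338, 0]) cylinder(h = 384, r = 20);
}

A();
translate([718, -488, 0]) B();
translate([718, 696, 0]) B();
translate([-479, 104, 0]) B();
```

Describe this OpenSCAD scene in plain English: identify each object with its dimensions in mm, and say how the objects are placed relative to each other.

A is a table with a 1785×566 mm rectangular top, 47 mm thick, top surface at z = 692 mm, supported by four round legs of 56 mm diameter, each leg's bounding box inset 36 mm from the nearest pair of top edges, running from the floor.

B is a four-legged stool. The seat is a 349×358×40 mm slab whose top surface is at z = 424 mm; four round legs, each 40 mm in diameter, run from the floor (z = 0) to the underside of the seat, each leg's axis is inset half a diameter from the nearest pair of seat edges (so the leg's bounding box is flush with the corner).

Three stools sit around the table at the −y, +y, −x sides.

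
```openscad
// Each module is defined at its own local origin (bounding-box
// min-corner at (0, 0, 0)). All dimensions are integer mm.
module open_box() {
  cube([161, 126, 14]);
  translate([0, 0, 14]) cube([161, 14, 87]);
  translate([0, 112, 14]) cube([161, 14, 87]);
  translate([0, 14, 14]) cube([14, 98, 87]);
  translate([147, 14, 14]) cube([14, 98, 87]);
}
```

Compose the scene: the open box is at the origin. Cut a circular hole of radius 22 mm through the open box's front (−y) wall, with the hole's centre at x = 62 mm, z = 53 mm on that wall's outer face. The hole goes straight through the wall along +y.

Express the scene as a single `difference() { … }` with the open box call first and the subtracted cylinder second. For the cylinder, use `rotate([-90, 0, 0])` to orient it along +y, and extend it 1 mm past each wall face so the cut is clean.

difference() {
  open_box();
  translate([62, -1, 53]) rotate([-90, 0, 0]) cylinder(h = 16, r = 22);
}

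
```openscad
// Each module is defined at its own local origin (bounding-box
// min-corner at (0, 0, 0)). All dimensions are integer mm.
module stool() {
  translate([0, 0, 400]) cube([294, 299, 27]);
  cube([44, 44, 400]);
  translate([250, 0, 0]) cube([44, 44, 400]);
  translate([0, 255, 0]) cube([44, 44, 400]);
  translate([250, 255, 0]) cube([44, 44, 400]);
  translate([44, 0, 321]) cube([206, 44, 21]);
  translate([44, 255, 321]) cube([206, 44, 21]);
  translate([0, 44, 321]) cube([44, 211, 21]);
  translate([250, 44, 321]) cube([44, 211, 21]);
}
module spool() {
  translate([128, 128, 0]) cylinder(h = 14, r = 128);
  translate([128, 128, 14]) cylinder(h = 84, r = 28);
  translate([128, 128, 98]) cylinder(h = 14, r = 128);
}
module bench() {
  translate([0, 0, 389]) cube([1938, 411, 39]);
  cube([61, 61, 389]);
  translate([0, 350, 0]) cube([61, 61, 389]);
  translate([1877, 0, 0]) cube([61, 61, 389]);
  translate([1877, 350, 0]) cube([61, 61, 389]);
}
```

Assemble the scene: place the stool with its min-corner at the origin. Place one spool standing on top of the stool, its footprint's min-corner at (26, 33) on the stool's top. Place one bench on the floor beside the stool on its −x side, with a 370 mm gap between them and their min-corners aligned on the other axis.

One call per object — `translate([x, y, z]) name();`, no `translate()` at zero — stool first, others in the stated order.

stool();
translate([26, 33, 427]) spool();
translate([-2308, 0, 0]) bench();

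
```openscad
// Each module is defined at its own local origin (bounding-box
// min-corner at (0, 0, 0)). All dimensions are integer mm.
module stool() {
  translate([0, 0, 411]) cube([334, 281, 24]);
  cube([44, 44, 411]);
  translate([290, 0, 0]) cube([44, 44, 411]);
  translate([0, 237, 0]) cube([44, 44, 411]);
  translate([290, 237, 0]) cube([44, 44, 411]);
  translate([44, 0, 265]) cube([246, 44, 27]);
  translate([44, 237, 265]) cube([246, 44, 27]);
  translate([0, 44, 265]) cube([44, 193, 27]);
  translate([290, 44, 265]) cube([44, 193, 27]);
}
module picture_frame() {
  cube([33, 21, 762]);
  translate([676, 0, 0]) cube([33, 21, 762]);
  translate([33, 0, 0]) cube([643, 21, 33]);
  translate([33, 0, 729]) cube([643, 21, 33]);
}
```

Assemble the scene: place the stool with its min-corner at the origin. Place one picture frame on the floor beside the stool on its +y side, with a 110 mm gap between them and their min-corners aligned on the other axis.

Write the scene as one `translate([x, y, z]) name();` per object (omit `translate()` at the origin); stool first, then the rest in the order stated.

stool();
translate([0, 391, 0]) picture_frame();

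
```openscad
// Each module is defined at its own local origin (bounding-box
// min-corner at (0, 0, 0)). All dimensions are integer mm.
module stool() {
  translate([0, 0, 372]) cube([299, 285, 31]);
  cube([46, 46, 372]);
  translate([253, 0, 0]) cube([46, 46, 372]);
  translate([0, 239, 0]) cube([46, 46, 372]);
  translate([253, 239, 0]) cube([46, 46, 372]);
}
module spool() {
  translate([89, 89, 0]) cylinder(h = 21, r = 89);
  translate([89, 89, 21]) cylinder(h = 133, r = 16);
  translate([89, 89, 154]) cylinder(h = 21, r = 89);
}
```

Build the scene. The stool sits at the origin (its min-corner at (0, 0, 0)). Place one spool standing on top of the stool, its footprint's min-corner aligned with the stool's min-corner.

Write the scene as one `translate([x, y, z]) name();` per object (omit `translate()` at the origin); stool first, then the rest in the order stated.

stool();
translate([0, 0, 403]) spool();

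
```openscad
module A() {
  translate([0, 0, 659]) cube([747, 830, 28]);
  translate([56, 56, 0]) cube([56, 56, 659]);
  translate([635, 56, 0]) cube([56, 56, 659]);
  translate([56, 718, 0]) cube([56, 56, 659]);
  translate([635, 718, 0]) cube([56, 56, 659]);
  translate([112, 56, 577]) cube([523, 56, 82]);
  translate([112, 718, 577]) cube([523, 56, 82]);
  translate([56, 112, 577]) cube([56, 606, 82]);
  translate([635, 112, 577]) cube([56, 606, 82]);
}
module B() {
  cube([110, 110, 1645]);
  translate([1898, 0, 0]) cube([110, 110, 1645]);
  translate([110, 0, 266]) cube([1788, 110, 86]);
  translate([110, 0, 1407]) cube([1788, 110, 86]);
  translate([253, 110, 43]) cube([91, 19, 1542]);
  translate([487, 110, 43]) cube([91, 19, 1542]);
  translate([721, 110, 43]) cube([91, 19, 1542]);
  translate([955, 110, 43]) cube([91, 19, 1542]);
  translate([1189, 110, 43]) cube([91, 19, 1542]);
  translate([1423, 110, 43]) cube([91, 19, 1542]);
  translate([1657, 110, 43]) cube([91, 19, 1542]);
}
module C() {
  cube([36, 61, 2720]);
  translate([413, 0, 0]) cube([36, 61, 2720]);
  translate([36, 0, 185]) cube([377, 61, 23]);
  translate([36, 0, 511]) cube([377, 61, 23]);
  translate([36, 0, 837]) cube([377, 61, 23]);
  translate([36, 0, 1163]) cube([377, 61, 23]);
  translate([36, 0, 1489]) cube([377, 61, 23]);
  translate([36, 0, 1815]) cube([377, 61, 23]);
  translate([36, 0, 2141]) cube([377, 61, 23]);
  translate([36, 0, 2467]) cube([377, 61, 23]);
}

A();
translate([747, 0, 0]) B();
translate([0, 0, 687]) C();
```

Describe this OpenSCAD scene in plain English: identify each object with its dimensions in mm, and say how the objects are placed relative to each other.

A is a table with a 747×830 mm rectangular top, 28 mm thick, top surface at z = 687 mm, supported by four 56×56 mm square legs, each inset 56 mm from the nearest pair of top edges, running from the floor. Four apron rails, 56 mm thick and 82 mm tall, run between adjacent legs with their top edges flush with the underside of the top and their outer faces flush with the legs' outer faces.

B is a fence section. Two 110×110 mm posts, 1645 mm tall, stand on the floor with a clear span of 1788 mm between their inner faces. Two horizontal rails of 110×86 mm section span the gap between the posts with their undersides at z = 266 mm and z = 1407 mm, flush with the posts' −y face. 7 pickets, each 91 mm wide, 19 mm thick and 1542 mm tall, are fixed to the +y face of the rails with their bottoms at z = 43 mm, evenly spaced across the span with equal gaps (rounded down to the nearest mm) at the −x end and between each pair — any rounding remainder accumulates at the +x end.

C is a straight ladder. Two 36×61 mm vertical rails, 2720 mm tall, stand 449 mm apart (outside-to-outside) with their front faces coplanar on the −y side. 8 rungs, each 61 mm deep and 23 mm tall, span between the inner faces of the rails, front faces flush with the rails. The lowest rung's underside is at z = 185 mm and rungs are spaced 326 mm apart (underside to underside).

The fence section is against the table's +x side, with their −y faces flush. The ladder is on top of the table.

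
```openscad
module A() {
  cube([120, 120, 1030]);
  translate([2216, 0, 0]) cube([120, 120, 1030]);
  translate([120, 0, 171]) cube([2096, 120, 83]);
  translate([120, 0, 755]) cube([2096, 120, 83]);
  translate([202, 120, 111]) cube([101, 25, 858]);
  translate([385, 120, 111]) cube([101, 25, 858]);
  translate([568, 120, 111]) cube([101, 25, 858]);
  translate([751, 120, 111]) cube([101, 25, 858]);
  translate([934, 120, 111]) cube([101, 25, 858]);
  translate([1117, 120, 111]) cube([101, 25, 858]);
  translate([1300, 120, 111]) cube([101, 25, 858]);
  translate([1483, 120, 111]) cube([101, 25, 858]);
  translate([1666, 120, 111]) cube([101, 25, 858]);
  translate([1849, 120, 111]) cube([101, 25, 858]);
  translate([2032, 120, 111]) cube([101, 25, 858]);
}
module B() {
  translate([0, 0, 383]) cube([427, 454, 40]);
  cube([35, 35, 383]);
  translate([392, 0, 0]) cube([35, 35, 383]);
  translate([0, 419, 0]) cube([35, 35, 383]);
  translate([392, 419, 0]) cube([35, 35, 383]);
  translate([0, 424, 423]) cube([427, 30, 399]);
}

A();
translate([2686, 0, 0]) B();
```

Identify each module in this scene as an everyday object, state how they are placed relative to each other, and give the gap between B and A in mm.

The chair's nearest face is 350 mm from the fence section's +x face.

A is a fence section. B is a chair. The chair is on the floor beside the fence section on its +x side. The gap between the chair and the fence section is 350 mm.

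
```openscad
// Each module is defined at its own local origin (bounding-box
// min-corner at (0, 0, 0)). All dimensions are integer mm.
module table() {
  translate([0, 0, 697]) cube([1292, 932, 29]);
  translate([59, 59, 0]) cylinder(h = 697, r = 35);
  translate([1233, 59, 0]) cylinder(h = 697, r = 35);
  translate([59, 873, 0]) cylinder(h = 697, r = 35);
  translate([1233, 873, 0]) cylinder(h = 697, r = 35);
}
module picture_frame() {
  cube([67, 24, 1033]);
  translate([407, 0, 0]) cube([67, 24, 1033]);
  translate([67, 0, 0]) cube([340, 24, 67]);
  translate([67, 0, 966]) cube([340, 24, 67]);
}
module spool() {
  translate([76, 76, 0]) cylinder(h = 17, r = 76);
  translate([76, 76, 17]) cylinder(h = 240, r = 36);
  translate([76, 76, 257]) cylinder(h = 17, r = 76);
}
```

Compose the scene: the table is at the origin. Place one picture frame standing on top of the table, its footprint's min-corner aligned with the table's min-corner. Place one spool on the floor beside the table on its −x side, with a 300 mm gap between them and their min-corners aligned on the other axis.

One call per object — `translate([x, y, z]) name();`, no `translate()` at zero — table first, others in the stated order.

table();
translate([0, 0, 726]) picture_frame();
translate([-452, 0, 0]) spool();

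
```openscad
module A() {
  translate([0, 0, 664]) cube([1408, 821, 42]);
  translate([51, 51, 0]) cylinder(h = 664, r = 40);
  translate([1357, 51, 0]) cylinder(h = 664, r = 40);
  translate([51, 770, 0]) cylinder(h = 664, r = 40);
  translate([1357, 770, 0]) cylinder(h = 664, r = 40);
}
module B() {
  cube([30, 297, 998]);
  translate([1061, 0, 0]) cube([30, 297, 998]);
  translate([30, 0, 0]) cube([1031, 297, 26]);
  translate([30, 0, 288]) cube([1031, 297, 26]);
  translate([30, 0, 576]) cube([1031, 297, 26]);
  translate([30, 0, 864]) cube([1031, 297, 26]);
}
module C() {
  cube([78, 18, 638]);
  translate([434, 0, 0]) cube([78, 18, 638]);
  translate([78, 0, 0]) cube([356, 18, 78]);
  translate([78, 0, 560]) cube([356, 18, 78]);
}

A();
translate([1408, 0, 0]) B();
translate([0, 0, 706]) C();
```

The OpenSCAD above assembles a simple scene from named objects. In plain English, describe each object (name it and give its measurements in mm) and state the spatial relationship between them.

A is a table with a 1408×821 mm rectangular top, 42 mm thick, top surface at z = 706 mm, supported by four round legs of 80 mm diameter, each leg's bounding box inset 11 mm from the nearest pair of top edges, running from the floor.

B is an open bookshelf. Two side panels, each 30 mm thick, 297 mm deep and 998 mm tall, stand 1091 mm apart (outside-to-outside). Between them sit 4 shelves, each 26 mm thick and 297 mm deep, spanning the full gap between the sides. The bottom shelf rests on the floor (its underside at z = 0) and the clear gap between one shelf's top and the next shelf's underside is 262 mm.

C is a rectangular picture frame lying in the x–z plane (depth along y). The opening is 356 mm wide (x) by 482 mm tall (z), surrounded by a border 78 mm wide on all four sides. The frame is 18 mm deep and is made of two full-height vertical stiles with two horizontal rails fitted between them.

The bookshelf is against the table's +x side, with their −y faces flush. The picture frame is on top of the table.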